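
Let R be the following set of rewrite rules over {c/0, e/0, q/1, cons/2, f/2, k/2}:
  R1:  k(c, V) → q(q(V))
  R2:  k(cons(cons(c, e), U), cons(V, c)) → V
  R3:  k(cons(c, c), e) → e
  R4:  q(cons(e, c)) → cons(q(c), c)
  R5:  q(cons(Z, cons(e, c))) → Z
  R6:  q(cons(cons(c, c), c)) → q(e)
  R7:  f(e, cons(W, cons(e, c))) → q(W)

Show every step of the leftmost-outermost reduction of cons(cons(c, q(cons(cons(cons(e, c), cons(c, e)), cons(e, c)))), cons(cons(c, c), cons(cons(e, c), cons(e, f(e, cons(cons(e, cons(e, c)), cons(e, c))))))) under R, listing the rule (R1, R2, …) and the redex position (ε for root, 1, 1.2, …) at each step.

1. cons(cons(c, q(cons(cons(cons(e, c), cons(c, e)), cons(e, c)))), cons(cons(c, c), cons(cons(e, c), cons(e, f(e, cons(cons(e, cons(e, c)), cons(e, c)))))))  →  cons(cons(c, cons(cons(e, c), cons(c, e))), cons(cons(c, c), cons(cons(e, c), cons(e, f(e, cons(cons(e, cons(e, c)), cons(e, c)))))))   [R5 at 1.2]
2. cons(cons(c, cons(cons(e, c), cons(c, e))), cons(cons(c, c), cons(cons(e, c), cons(e, f(e, cons(cons(e, cons(e, c)), cons(e, c)))))))  →  cons(cons(c, cons(cons(e, c), cons(c, e))), cons(cons(c, c), cons(cons(e, c), cons(e, q(cons(e, cons(e, c)))))))   [R7 at 2.2.2.2]
3. cons(cons(c, cons(cons(e, c), cons(c, e))), cons(cons(c, c), cons(cons(e, c), cons(e, q(cons(e, cons(e, c)))))))  →  cons(cons(c, cons(cons(e, c), cons(c, e))), cons(cons(c, c), cons(cons(e, c), cons(e, e))))   [R5 at 2.2.2.2]

cons(cons(c, cons(cons(e, c), cons(c, e))), cons(cons(c, c), cons(cons(e, c), cons(e, e))))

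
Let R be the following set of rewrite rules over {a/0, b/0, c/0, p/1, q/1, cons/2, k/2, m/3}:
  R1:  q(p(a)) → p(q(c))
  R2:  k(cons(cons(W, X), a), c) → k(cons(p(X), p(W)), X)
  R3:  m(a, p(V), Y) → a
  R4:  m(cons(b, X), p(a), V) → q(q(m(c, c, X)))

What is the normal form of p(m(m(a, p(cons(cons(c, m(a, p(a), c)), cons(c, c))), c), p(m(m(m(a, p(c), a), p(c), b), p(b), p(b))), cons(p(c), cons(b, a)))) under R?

p(a)

1. p(m(m(a, p(cons(cons(c, m(a, p(a), c)), cons(c, c))), c), p(m(m(m(a, p(c), a), p(c), b), p(b), p(b))), cons(p(c), cons(b, a))))  →  p(m(a, p(m(m(m(a, p(c), a), p(c), b), p(b), p(b))), cons(p(c), cons(b, a))))   [R3 at 1.1]
2. p(m(a, p(m(m(m(a, p(c), a), p(c), b), p(b), p(b))), cons(p(c), cons(b, a))))  →  p(a)   [R3 at 1]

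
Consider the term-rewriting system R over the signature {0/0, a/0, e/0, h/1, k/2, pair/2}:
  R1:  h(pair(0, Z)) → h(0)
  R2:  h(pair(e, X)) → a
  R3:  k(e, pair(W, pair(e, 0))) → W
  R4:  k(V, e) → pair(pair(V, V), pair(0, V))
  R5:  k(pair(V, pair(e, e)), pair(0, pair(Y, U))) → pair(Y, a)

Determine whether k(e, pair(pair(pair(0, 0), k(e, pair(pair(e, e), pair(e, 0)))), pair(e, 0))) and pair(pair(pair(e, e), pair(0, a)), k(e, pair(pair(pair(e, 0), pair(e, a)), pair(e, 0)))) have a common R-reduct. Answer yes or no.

Reduce t₁ = k(e, pair(pair(pair(0, 0), k(e, pair(pair(e, e), pair(e, 0)))), pair(e, 0))):
1. k(e, pair(pair(pair(0, 0), k(e, pair(pair(e, e), pair(e, 0)))), pair(e, 0)))  →  pair(pair(0, 0), k(e, pair(pair(e, e), pair(e, 0))))   [R3 at ε]
2. pair(pair(0, 0), k(e, pair(pair(e, e), pair(e, 0))))  →  pair(pair(0, 0), pair(e, e))   [R3 at 2]

Reduce t₂ = pair(pair(pair(e, e), pair(0, a)), k(e, pair(pair(pair(e, 0), pair(e, a)), pair(e, 0)))):
1. pair(pair(pair(e, e), pair(0, a)), k(e, pair(pair(pair(e, 0), pair(e, a)), pair(e, 0))))  →  pair(pair(pair(e, e), pair(0, a)), pair(pair(e, 0), pair(e, a)))   [R3 at 2]

no — NF(t₁) = pair(pair(0, 0), pair(e, e)), NF(t₂) = pair(pair(pair(e, e), pair(0, a)), pair(pair(e, 0), pair(e, a)))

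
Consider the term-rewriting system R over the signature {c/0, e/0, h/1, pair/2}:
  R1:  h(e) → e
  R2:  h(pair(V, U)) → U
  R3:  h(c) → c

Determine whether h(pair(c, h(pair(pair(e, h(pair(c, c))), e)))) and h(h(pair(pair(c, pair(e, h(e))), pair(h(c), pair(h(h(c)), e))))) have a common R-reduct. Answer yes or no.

Reduce t₁ = h(pair(c, h(pair(pair(e, h(pair(c, c))), e)))):
1. h(pair(c, h(pair(pair(e, h(pair(c, c))), e))))  →  h(pair(pair(e, h(pair(c, c))), e))   [R2 at ε]
2. h(pair(pair(e, h(pair(c, c))), e))  →  e   [R2 at ε]

Reduce t₂ = h(h(pair(pair(c, pair(e, h(e))), pair(h(c), pair(h(h(c)), e))))):
1. h(h(pair(pair(c, pair(e, h(e))), pair(h(c), pair(h(h(c)), e)))))  →  h(pair(h(c), pair(h(h(c)), e)))   [R2 at 1]
2. h(pair(h(c), pair(h(h(c)), e)))  →  pair(h(h(c)), e)   [R2 at ε]
3. pair(h(h(c)), e)  →  pair(h(c), e)   [R3 at 1.1]
4. pair(h(c), e)  →  pair(c, e)   [R3 at 1]

no — NF(t₁) = e, NF(t₂) = pair(c, e)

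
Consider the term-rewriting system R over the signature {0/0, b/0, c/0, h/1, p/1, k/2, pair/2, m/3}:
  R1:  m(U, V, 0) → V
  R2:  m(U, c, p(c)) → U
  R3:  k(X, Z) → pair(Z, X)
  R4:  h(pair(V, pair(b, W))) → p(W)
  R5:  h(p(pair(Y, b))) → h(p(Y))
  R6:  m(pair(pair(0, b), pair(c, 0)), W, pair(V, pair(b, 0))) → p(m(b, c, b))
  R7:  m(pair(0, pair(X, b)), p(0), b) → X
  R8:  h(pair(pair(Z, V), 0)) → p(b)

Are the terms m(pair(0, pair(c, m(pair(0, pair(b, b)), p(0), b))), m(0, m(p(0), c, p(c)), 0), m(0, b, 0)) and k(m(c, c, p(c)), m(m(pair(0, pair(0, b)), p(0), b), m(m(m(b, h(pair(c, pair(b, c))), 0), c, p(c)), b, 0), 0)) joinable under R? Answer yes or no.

no — NF(t₁) = c, NF(t₂) = pair(b, c)

Reduce t₁ = m(pair(0, pair(c, m(pair(0, pair(b, b)), p(0), b))), m(0, m(p(0), c, p(c)), 0), m(0, b, 0)):
1. m(pair(0, pair(c, m(pair(0, pair(b, b)), p(0), b))), m(0, m(p(0), c, p(c)), 0), m(0, b, 0))  →  m(pair(0, pair(c, b)), m(0, m(p(0), c, p(c)), 0), m(0, b, 0))   [R7 at 1.2.2]
2. m(pair(0, pair(c, b)), m(0, m(p(0), c, p(c)), 0), m(0, b, 0))  →  m(pair(0, pair(c, b)), m(p(0), c, p(c)), m(0, b, 0))   [R1 at 2]
3. m(pair(0, pair(c, b)), m(p(0), c, p(c)), m(0, b, 0))  →  m(pair(0, pair(c, b)), p(0), m(0, b, 0))   [R2 at 2]
4. m(pair(0, pair(c, b)), p(0), m(0, b, 0))  →  m(pair(0, pair(c, b)), p(0), b)   [R1 at 3]
5. m(pair(0, pair(c, b)), p(0), b)  →  c   [R7 at ε]

Reduce t₂ = k(m(c, c, p(c)), m(m(pair(0, pair(0, b)), p(0), b), m(m(m(b, h(pair(c, pair(b, c))), 0), c, p(c)), b, 0), 0)):
1. k(m(c, c, p(c)), m(m(pair(0, pair(0, b)), p(0), b), m(m(m(b, h(pair(c, pair(b, c))), 0), c, p(c)), b, 0), 0))  →  pair(m(m(pair(0, pair(0, b)), p(0), b), m(m(m(b, h(pair(c, pair(b, c))), 0), c, p(c)), b, 0), 0), m(c, c, p(c)))   [R3 at ε]
2. pair(m(m(pair(0, pair(0, b)), p(0), b), m(m(m(b, h(pair(c, pair(b, c))), 0), c, p(c)), b, 0), 0), m(c, c, p(c)))  →  pair(m(m(m(b, h(pair(c, pair(b, c))), 0), c, p(c)), b, 0), m(c, c, p(c)))   [R1 at 1]
3. pair(m(m(m(b, h(pair(c, pair(b, c))), 0), c, p(c)), b, 0), m(c, c, p(c)))  →  pair(b, m(c, c, p(c)))   [R1 at 1]
4. pair(b, m(c, c, p(c)))  →  pair(b, c)   [R2 at 2]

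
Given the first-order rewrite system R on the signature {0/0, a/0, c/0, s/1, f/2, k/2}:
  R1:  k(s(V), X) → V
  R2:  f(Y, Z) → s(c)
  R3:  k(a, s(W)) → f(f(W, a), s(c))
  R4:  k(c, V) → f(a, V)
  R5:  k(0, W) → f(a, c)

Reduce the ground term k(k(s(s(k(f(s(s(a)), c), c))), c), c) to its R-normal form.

1. k(k(s(s(k(f(s(s(a)), c), c))), c), c)  →  k(s(k(f(s(s(a)), c), c)), c)   [R1 at 1]
2. k(s(k(f(s(s(a)), c), c)), c)  →  k(f(s(s(a)), c), c)   [R1 at ε]
3. k(f(s(s(a)), c), c)  →  k(s(c), c)   [R2 at 1]
4. k(s(c), c)  →  c   [R1 at ε]

c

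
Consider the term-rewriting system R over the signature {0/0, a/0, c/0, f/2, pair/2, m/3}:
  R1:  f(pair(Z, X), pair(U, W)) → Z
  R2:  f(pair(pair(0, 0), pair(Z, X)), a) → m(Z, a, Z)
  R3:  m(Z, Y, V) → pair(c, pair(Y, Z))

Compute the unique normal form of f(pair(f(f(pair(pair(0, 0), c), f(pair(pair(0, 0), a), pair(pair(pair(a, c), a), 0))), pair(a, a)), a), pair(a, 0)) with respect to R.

1. f(pair(f(f(pair(pair(0, 0), c), f(pair(pair(0, 0), a), pair(pair(pair(a, c), a), 0))), pair(a, a)), a), pair(a, 0))  →  f(f(pair(pair(0, 0), c), f(pair(pair(0, 0), a), pair(pair(pair(a, c), a), 0))), pair(a, a))   [R1 at ε]
2. f(f(pair(pair(0, 0), c), f(pair(pair(0, 0), a), pair(pair(pair(a, c), a), 0))), pair(a, a))  →  f(f(pair(pair(0, 0), c), pair(0, 0)), pair(a, a))   [R1 at 1.2]
3. f(f(pair(pair(0, 0), c), pair(0, 0)), pair(a, a))  →  f(pair(0, 0), pair(a, a))   [R1 at 1]
4. f(pair(0, 0), pair(a, a))  →  0   [R1 at ε]

0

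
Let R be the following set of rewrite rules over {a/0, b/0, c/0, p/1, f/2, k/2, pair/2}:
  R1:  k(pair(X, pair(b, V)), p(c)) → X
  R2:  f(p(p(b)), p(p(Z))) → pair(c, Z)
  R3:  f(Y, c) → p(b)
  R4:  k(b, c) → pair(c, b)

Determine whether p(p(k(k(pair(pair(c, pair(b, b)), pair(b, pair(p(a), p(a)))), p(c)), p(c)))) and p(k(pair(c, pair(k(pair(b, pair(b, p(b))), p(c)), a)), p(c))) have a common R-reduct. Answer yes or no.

Reduce t₁ = p(p(k(k(pair(pair(c, pair(b, b)), pair(b, pair(p(a), p(a)))), p(c)), p(c)))):
1. p(p(k(k(pair(pair(c, pair(b, b)), pair(b, pair(p(a), p(a)))), p(c)), p(c))))  →  p(p(k(pair(c, pair(b, b)), p(c))))   [R1 at 1.1.1]
2. p(p(k(pair(c, pair(b, b)), p(c))))  →  p(p(c))   [R1 at 1.1]

Reduce t₂ = p(k(pair(c, pair(k(pair(b, pair(b, p(b))), p(c)), a)), p(c))):
1. p(k(pair(c, pair(k(pair(b, pair(b, p(b))), p(c)), a)), p(c)))  →  p(k(pair(c, pair(b, a)), p(c)))   [R1 at 1.1.2.1]
2. p(k(pair(c, pair(b, a)), p(c)))  →  p(c)   [R1 at 1]

no — NF(t₁) = p(p(c)), NF(t₂) = p(c)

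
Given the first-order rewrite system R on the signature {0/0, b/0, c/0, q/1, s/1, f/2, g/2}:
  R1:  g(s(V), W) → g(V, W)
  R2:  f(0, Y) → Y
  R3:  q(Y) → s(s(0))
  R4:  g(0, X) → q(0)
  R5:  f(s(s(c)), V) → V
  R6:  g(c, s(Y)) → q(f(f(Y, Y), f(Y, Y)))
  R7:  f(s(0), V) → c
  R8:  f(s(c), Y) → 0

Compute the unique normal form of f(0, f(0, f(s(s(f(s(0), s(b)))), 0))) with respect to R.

1. f(0, f(0, f(s(s(f(s(0), s(b)))), 0)))  →  f(0, f(s(s(f(s(0), s(b)))), 0))   [R2 at ε]
2. f(0, f(s(s(f(s(0), s(b)))), 0))  →  f(s(s(f(s(0), s(b)))), 0)   [R2 at ε]
3. f(s(s(f(s(0), s(b)))), 0)  →  f(s(s(c)), 0)   [R7 at 1.1.1]
4. f(s(s(c)), 0)  →  0   [R5 at ε]

0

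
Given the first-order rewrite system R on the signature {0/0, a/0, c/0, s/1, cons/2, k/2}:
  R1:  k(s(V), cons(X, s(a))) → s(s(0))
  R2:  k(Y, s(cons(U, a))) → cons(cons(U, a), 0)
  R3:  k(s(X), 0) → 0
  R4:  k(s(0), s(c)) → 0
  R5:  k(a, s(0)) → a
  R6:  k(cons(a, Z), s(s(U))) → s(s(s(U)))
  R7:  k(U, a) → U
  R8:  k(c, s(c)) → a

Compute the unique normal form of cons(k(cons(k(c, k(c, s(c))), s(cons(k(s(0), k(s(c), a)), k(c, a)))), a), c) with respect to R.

1. cons(k(cons(k(c, k(c, s(c))), s(cons(k(s(0), k(s(c), a)), k(c, a)))), a), c)  →  cons(cons(k(c, k(c, s(c))), s(cons(k(s(0), k(s(c), a)), k(c, a)))), c)   [R7 at 1]
2. cons(cons(k(c, k(c, s(c))), s(cons(k(s(0), k(s(c), a)), k(c, a)))), c)  →  cons(cons(k(c, a), s(cons(k(s(0), k(s(c), a)), k(c, a)))), c)   [R8 at 1.1.2]
3. cons(cons(k(c, a), s(cons(k(s(0), k(s(c), a)), k(c, a)))), c)  →  cons(cons(c, s(cons(k(s(0), k(s(c), a)), k(c, a)))), c)   [R7 at 1.1]
4. cons(cons(c, s(cons(k(s(0), k(s(c), a)), k(c, a)))), c)  →  cons(cons(c, s(cons(k(s(0), s(c)), k(c, a)))), c)   [R7 at 1.2.1.1.2]
5. cons(cons(c, s(cons(k(s(0), s(c)), k(c, a)))), c)  →  cons(cons(c, s(cons(0, k(c, a)))), c)   [R4 at 1.2.1.1]
6. cons(cons(c, s(cons(0, k(c, a)))), c)  →  cons(cons(c, s(cons(0, c))), c)   [R7 at 1.2.1.2]

cons(cons(c, s(cons(0, c))), c)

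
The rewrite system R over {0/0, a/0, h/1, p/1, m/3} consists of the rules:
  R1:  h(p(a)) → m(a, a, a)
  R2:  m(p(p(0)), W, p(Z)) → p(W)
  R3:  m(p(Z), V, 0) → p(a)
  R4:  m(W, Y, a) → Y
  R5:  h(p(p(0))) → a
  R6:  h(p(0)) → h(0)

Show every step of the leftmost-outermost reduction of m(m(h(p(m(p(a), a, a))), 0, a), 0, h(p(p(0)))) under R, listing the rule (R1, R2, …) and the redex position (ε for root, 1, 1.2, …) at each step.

1. m(m(h(p(m(p(a), a, a))), 0, a), 0, h(p(p(0))))  →  m(0, 0, h(p(p(0))))   [R4 at 1]
2. m(0, 0, h(p(p(0))))  →  m(0, 0, a)   [R5 at 3]
3. m(0, 0, a)  →  0   [R4 at ε]

0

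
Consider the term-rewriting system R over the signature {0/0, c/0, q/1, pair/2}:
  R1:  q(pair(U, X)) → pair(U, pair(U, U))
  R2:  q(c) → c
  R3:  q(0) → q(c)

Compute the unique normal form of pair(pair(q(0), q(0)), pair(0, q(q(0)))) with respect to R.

pair(pair(c, c), pair(0, c))

1. pair(pair(q(0), q(0)), pair(0, q(q(0))))  →  pair(pair(q(c), q(0)), pair(0, q(q(0))))   [R3 at 1.1]
2. pair(pair(q(c), q(0)), pair(0, q(q(0))))  →  pair(pair(c, q(0)), pair(0, q(q(0))))   [R2 at 1.1]
3. pair(pair(c, q(0)), pair(0, q(q(0))))  →  pair(pair(c, q(c)), pair(0, q(q(0))))   [R3 at 1.2]
4. pair(pair(c, q(c)), pair(0, q(q(0))))  →  pair(pair(c, c), pair(0, q(q(0))))   [R2 at 1.2]
5. pair(pair(c, c), pair(0, q(q(0))))  →  pair(pair(c, c), pair(0, q(q(c))))   [R3 at 2.2.1]
6. pair(pair(c, c), pair(0, q(q(c))))  →  pair(pair(c, c), pair(0, q(c)))   [R2 at 2.2.1]
7. pair(pair(c, c), pair(0, q(c)))  →  pair(pair(c, c), pair(0, c))   [R2 at 2.2]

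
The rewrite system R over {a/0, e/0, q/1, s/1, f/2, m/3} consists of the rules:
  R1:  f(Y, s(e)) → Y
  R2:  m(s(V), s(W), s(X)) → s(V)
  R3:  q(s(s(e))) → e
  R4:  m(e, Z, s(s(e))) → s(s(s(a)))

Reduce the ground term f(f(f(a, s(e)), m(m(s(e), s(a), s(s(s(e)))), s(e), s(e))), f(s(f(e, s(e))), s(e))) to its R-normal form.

1. f(f(f(a, s(e)), m(m(s(e), s(a), s(s(s(e)))), s(e), s(e))), f(s(f(e, s(e))), s(e)))  →  f(f(a, m(m(s(e), s(a), s(s(s(e)))), s(e), s(e))), f(s(f(e, s(e))), s(e)))   [R1 at 1.1]
2. f(f(a, m(m(s(e), s(a), s(s(s(e)))), s(e), s(e))), f(s(f(e, s(e))), s(e)))  →  f(f(a, m(s(e), s(e), s(e))), f(s(f(e, s(e))), s(e)))   [R2 at 1.2.1]
3. f(f(a, m(s(e), s(e), s(e))), f(s(f(e, s(e))), s(e)))  →  f(f(a, s(e)), f(s(f(e, s(e))), s(e)))   [R2 at 1.2]
4. f(f(a, s(e)), f(s(f(e, s(e))), s(e)))  →  f(a, f(s(f(e, s(e))), s(e)))   [R1 at 1]
5. f(a, f(s(f(e, s(e))), s(e)))  →  f(a, s(f(e, s(e))))   [R1 at 2]
6. f(a, s(f(e, s(e))))  →  f(a, s(e))   [R1 at 2.1]
7. f(a, s(e))  →  a   [R1 at ε]

a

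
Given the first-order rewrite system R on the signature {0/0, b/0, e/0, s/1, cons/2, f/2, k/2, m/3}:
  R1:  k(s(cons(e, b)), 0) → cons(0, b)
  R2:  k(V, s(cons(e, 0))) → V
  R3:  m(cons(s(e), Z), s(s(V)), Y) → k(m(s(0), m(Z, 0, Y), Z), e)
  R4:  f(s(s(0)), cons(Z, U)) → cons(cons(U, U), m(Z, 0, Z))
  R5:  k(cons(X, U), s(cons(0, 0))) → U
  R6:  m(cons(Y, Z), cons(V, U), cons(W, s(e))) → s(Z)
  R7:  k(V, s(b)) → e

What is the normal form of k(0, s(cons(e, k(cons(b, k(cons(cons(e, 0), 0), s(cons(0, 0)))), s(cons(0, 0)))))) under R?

0

1. k(0, s(cons(e, k(cons(b, k(cons(cons(e, 0), 0), s(cons(0, 0)))), s(cons(0, 0))))))  →  k(0, s(cons(e, k(cons(cons(e, 0), 0), s(cons(0, 0))))))   [R5 at 2.1.2]
2. k(0, s(cons(e, k(cons(cons(e, 0), 0), s(cons(0, 0))))))  →  k(0, s(cons(e, 0)))   [R5 at 2.1.2]
3. k(0, s(cons(e, 0)))  →  0   [R2 at ε]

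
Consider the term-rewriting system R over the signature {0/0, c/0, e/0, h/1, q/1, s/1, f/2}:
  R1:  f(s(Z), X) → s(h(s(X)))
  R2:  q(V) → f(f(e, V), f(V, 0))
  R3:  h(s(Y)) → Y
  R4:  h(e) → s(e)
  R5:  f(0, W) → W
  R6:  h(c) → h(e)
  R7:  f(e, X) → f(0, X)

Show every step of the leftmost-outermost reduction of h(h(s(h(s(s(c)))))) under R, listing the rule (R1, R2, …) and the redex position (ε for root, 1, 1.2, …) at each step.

1. h(h(s(h(s(s(c))))))  →  h(h(s(s(c))))   [R3 at 1]
2. h(h(s(s(c))))  →  h(s(c))   [R3 at 1]
3. h(s(c))  →  c   [R3 at ε]

c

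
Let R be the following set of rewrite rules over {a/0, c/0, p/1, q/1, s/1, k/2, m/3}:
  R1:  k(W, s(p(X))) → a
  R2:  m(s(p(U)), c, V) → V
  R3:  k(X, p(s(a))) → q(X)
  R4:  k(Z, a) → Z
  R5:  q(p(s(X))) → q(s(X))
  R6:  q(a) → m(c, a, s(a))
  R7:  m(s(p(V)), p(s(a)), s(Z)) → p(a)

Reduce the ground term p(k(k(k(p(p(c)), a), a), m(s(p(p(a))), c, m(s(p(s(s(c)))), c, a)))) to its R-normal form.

p(p(p(c)))

1. p(k(k(k(p(p(c)), a), a), m(s(p(p(a))), c, m(s(p(s(s(c)))), c, a))))  →  p(k(k(p(p(c)), a), m(s(p(p(a))), c, m(s(p(s(s(c)))), c, a))))   [R4 at 1.1]
2. p(k(k(p(p(c)), a), m(s(p(p(a))), c, m(s(p(s(s(c)))), c, a))))  →  p(k(p(p(c)), m(s(p(p(a))), c, m(s(p(s(s(c)))), c, a))))   [R4 at 1.1]
3. p(k(p(p(c)), m(s(p(p(a))), c, m(s(p(s(s(c)))), c, a))))  →  p(k(p(p(c)), m(s(p(s(s(c)))), c, a)))   [R2 at 1.2]
4. p(k(p(p(c)), m(s(p(s(s(c)))), c, a)))  →  p(k(p(p(c)), a))   [R2 at 1.2]
5. p(k(p(p(c)), a))  →  p(p(p(c)))   [R4 at 1]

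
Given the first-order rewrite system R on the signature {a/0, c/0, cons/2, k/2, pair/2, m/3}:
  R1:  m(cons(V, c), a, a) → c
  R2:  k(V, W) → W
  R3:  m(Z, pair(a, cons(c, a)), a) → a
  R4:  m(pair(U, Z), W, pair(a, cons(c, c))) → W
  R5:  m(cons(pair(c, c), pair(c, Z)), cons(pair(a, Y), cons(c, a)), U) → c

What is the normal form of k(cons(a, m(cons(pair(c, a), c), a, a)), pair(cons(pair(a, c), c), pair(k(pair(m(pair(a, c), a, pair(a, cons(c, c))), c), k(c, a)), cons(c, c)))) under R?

pair(cons(pair(a, c), c), pair(a, cons(c, c)))

1. k(cons(a, m(cons(pair(c, a), c), a, a)), pair(cons(pair(a, c), c), pair(k(pair(m(pair(a, c), a, pair(a, cons(c, c))), c), k(c, a)), cons(c, c))))  →  pair(cons(pair(a, c), c), pair(k(pair(m(pair(a, c), a, pair(a, cons(c, c))), c), k(c, a)), cons(c, c)))   [R2 at ε]
2. pair(cons(pair(a, c), c), pair(k(pair(m(pair(a, c), a, pair(a, cons(c, c))), c), k(c, a)), cons(c, c)))  →  pair(cons(pair(a, c), c), pair(k(c, a), cons(c, c)))   [R2 at 2.1]
3. pair(cons(pair(a, c), c), pair(k(c, a), cons(c, c)))  →  pair(cons(pair(a, c), c), pair(a, cons(c, c)))   [R2 at 2.1]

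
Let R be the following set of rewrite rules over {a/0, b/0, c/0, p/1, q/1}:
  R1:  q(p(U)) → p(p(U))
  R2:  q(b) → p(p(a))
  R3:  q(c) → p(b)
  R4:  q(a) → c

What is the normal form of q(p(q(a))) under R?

p(p(c))

1. q(p(q(a)))  →  p(p(q(a)))   [R1 at ε]
2. p(p(q(a)))  →  p(p(c))   [R4 at 1.1]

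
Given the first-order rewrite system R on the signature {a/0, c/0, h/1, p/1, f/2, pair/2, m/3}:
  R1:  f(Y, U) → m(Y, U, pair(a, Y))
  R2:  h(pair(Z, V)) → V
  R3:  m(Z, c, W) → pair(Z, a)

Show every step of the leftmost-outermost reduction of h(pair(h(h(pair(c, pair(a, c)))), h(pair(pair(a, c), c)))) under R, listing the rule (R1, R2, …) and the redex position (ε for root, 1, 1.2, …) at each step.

c

1. h(pair(h(h(pair(c, pair(a, c)))), h(pair(pair(a, c), c))))  →  h(pair(pair(a, c), c))   [R2 at ε]
2. h(pair(pair(a, c), c))  →  c   [R2 at ε]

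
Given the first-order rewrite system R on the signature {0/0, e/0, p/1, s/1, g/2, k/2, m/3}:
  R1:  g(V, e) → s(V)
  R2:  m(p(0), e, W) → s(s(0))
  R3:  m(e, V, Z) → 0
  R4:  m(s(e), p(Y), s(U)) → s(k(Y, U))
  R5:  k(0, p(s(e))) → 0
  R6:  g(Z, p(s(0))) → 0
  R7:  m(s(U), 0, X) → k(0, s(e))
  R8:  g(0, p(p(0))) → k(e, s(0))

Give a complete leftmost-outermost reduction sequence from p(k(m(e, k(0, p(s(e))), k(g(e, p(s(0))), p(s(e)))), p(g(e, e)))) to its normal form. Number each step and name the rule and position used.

1. p(k(m(e, k(0, p(s(e))), k(g(e, p(s(0))), p(s(e)))), p(g(e, e))))  →  p(k(0, p(g(e, e))))   [R3 at 1.1]
2. p(k(0, p(g(e, e))))  →  p(k(0, p(s(e))))   [R1 at 1.2.1]
3. p(k(0, p(s(e))))  →  p(0)   [R5 at 1]

p(0)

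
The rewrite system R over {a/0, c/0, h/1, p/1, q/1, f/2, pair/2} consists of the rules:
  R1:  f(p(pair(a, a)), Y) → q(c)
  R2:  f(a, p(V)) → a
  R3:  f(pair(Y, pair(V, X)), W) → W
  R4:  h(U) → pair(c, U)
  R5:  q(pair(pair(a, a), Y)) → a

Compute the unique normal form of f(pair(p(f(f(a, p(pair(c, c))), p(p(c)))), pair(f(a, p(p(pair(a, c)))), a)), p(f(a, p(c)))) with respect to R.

p(a)

1. f(pair(p(f(f(a, p(pair(c, c))), p(p(c)))), pair(f(a, p(p(pair(a, c)))), a)), p(f(a, p(c))))  →  p(f(a, p(c)))   [R3 at ε]
2. p(f(a, p(c)))  →  p(a)   [R2 at 1]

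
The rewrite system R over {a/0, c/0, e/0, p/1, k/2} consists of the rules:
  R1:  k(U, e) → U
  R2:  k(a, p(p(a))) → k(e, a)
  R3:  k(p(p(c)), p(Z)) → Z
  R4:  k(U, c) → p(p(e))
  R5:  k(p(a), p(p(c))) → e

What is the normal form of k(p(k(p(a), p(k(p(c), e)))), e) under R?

p(e)

1. k(p(k(p(a), p(k(p(c), e)))), e)  →  p(k(p(a), p(k(p(c), e))))   [R1 at ε]
2. p(k(p(a), p(k(p(c), e))))  →  p(k(p(a), p(p(c))))   [R1 at 1.2.1]
3. p(k(p(a), p(p(c))))  →  p(e)   [R5 at 1]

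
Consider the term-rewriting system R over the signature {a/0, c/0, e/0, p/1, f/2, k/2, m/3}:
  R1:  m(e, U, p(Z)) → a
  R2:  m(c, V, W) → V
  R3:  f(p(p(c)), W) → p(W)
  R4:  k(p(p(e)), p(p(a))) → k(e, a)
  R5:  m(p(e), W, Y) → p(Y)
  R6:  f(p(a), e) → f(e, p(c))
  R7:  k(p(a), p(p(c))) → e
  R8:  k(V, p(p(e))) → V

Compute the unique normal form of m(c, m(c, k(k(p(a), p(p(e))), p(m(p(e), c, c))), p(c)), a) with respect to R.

e

1. m(c, m(c, k(k(p(a), p(p(e))), p(m(p(e), c, c))), p(c)), a)  →  m(c, k(k(p(a), p(p(e))), p(m(p(e), c, c))), p(c))   [R2 at ε]
2. m(c, k(k(p(a), p(p(e))), p(m(p(e), c, c))), p(c))  →  k(k(p(a), p(p(e))), p(m(p(e), c, c)))   [R2 at ε]
3. k(k(p(a), p(p(e))), p(m(p(e), c, c)))  →  k(p(a), p(m(p(e), c, c)))   [R8 at 1]
4. k(p(a), p(m(p(e), c, c)))  →  k(p(a), p(p(c)))   [R5 at 2.1]
5. k(p(a), p(p(c)))  →  e   [R7 at ε]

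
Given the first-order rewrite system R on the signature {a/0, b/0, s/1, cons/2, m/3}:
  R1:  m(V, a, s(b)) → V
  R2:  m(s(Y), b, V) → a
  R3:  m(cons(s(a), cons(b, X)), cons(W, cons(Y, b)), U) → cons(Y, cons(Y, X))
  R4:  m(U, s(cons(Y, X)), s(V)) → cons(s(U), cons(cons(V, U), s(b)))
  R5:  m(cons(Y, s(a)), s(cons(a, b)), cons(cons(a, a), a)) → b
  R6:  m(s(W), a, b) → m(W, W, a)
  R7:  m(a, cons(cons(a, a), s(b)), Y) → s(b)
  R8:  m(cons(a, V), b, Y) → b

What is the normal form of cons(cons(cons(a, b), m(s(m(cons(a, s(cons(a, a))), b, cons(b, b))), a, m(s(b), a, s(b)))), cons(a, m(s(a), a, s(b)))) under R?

1. cons(cons(cons(a, b), m(s(m(cons(a, s(cons(a, a))), b, cons(b, b))), a, m(s(b), a, s(b)))), cons(a, m(s(a), a, s(b))))  →  cons(cons(cons(a, b), m(s(b), a, m(s(b), a, s(b)))), cons(a, m(s(a), a, s(b))))   [R8 at 1.2.1.1]
2. cons(cons(cons(a, b), m(s(b), a, m(s(b), a, s(b)))), cons(a, m(s(a), a, s(b))))  →  cons(cons(cons(a, b), m(s(b), a, s(b))), cons(a, m(s(a), a, s(b))))   [R1 at 1.2.3]
3. cons(cons(cons(a, b), m(s(b), a, s(b))), cons(a, m(s(a), a, s(b))))  →  cons(cons(cons(a, b), s(b)), cons(a, m(s(a), a, s(b))))   [R1 at 1.2]
4. cons(cons(cons(a, b), s(b)), cons(a, m(s(a), a, s(b))))  →  cons(cons(cons(a, b), s(b)), cons(a, s(a)))   [R1 at 2.2]

cons(cons(cons(a, b), s(b)), cons(a, s(a)))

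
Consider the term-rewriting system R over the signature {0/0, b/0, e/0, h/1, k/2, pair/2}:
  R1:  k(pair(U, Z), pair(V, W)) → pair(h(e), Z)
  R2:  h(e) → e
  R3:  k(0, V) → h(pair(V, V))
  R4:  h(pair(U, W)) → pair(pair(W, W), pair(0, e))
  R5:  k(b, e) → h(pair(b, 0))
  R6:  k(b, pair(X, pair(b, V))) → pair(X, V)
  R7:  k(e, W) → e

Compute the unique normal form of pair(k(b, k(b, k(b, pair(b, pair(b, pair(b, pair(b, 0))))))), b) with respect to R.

1. pair(k(b, k(b, k(b, pair(b, pair(b, pair(b, pair(b, 0))))))), b)  →  pair(k(b, k(b, pair(b, pair(b, pair(b, 0))))), b)   [R6 at 1.2.2]
2. pair(k(b, k(b, pair(b, pair(b, pair(b, 0))))), b)  →  pair(k(b, pair(b, pair(b, 0))), b)   [R6 at 1.2]
3. pair(k(b, pair(b, pair(b, 0))), b)  →  pair(pair(b, 0), b)   [R6 at 1]

pair(pair(b, 0), b)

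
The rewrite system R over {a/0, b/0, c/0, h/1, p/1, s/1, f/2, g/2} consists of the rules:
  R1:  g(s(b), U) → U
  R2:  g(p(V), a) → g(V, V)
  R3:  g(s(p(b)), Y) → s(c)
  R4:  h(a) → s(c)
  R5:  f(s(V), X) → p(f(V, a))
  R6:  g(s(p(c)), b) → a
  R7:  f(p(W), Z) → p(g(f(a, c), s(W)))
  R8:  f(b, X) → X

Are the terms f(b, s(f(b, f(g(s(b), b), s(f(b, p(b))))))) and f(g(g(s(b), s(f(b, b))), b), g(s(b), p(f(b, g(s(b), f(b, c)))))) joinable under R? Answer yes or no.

no — NF(t₁) = s(s(p(b))), NF(t₂) = p(c)

Reduce t₁ = f(b, s(f(b, f(g(s(b), b), s(f(b, p(b))))))):
1. f(b, s(f(b, f(g(s(b), b), s(f(b, p(b)))))))  →  s(f(b, f(g(s(b), b), s(f(b, p(b))))))   [R8 at ε]
2. s(f(b, f(g(s(b), b), s(f(b, p(b))))))  →  s(f(g(s(b), b), s(f(b, p(b)))))   [R8 at 1]
3. s(f(g(s(b), b), s(f(b, p(b)))))  →  s(f(b, s(f(b, p(b)))))   [R1 at 1.1]
4. s(f(b, s(f(b, p(b)))))  →  s(s(f(b, p(b))))   [R8 at 1]
5. s(s(f(b, p(b))))  →  s(s(p(b)))   [R8 at 1.1]

Reduce t₂ = f(g(g(s(b), s(f(b, b))), b), g(s(b), p(f(b, g(s(b), f(b, c)))))):
1. f(g(g(s(b), s(f(b, b))), b), g(s(b), p(f(b, g(s(b), f(b, c))))))  →  f(g(s(f(b, b)), b), g(s(b), p(f(b, g(s(b), f(b, c))))))   [R1 at 1.1]
2. f(g(s(f(b, b)), b), g(s(b), p(f(b, g(s(b), f(b, c))))))  →  f(g(s(b), b), g(s(b), p(f(b, g(s(b), f(b, c))))))   [R8 at 1.1.1]
3. f(g(s(b), b), g(s(b), p(f(b, g(s(b), f(b, c))))))  →  f(b, g(s(b), p(f(b, g(s(b), f(b, c))))))   [R1 at 1]
4. f(b, g(s(b), p(f(b, g(s(b), f(b, c))))))  →  g(s(b), p(f(b, g(s(b), f(b, c)))))   [R8 at ε]
5. g(s(b), p(f(b, g(s(b), f(b, c)))))  →  p(f(b, g(s(b), f(b, c))))   [R1 at ε]
6. p(f(b, g(s(b), f(b, c))))  →  p(g(s(b), f(b, c)))   [R8 at 1]
7. p(g(s(b), f(b, c)))  →  p(f(b, c))   [R1 at 1]
8. p(f(b, c))  →  p(c)   [R8 at 1]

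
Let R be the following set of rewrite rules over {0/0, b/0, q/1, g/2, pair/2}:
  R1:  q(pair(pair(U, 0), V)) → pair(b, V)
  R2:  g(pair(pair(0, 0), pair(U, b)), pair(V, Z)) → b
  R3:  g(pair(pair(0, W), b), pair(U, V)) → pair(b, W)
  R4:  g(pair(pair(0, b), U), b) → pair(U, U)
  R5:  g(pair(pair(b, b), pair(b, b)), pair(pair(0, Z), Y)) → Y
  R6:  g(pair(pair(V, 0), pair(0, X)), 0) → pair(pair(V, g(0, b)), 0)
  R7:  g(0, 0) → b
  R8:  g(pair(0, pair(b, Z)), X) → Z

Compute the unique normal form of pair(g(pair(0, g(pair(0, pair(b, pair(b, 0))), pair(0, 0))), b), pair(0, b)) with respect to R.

1. pair(g(pair(0, g(pair(0, pair(b, pair(b, 0))), pair(0, 0))), b), pair(0, b))  →  pair(g(pair(0, pair(b, 0)), b), pair(0, b))   [R8 at 1.1.2]
2. pair(g(pair(0, pair(b, 0)), b), pair(0, b))  →  pair(0, pair(0, b))   [R8 at 1]

pair(0, pair(0, b))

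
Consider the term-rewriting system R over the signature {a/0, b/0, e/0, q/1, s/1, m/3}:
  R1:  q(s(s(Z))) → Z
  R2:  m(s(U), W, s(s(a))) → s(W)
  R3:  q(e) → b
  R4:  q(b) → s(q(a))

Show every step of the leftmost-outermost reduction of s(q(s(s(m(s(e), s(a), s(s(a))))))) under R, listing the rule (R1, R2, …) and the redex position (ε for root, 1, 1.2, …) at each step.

s(s(s(a)))

1. s(q(s(s(m(s(e), s(a), s(s(a)))))))  →  s(m(s(e), s(a), s(s(a))))   [R1 at 1]
2. s(m(s(e), s(a), s(s(a))))  →  s(s(s(a)))   [R2 at 1]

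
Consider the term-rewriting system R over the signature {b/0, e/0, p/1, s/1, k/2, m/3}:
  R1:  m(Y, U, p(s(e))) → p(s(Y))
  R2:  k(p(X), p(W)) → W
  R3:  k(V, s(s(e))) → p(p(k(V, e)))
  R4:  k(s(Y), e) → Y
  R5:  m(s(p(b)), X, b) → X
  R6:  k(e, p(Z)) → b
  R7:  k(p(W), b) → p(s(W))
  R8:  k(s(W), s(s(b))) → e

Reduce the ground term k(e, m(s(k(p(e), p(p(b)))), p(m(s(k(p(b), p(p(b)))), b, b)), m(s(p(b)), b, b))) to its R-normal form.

1. k(e, m(s(k(p(e), p(p(b)))), p(m(s(k(p(b), p(p(b)))), b, b)), m(s(p(b)), b, b)))  →  k(e, m(s(p(b)), p(m(s(k(p(b), p(p(b)))), b, b)), m(s(p(b)), b, b)))   [R2 at 2.1.1]
2. k(e, m(s(p(b)), p(m(s(k(p(b), p(p(b)))), b, b)), m(s(p(b)), b, b)))  →  k(e, m(s(p(b)), p(m(s(p(b)), b, b)), m(s(p(b)), b, b)))   [R2 at 2.2.1.1.1]
3. k(e, m(s(p(b)), p(m(s(p(b)), b, b)), m(s(p(b)), b, b)))  →  k(e, m(s(p(b)), p(b), m(s(p(b)), b, b)))   [R5 at 2.2.1]
4. k(e, m(s(p(b)), p(b), m(s(p(b)), b, b)))  →  k(e, m(s(p(b)), p(b), b))   [R5 at 2.3]
5. k(e, m(s(p(b)), p(b), b))  →  k(e, p(b))   [R5 at 2]
6. k(e, p(b))  →  b   [R6 at ε]

b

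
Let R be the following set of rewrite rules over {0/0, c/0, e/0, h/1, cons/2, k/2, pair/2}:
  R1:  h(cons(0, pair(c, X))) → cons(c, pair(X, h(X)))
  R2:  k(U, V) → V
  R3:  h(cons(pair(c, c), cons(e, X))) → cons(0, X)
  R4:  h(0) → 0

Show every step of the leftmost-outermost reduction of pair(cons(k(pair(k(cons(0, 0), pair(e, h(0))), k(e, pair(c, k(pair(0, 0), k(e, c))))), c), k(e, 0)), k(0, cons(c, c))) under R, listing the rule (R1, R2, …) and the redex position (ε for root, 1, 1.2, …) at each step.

1. pair(cons(k(pair(k(cons(0, 0), pair(e, h(0))), k(e, pair(c, k(pair(0, 0), k(e, c))))), c), k(e, 0)), k(0, cons(c, c)))  →  pair(cons(c, k(e, 0)), k(0, cons(c, c)))   [R2 at 1.1]
2. pair(cons(c, k(e, 0)), k(0, cons(c, c)))  →  pair(cons(c, 0), k(0, cons(c, c)))   [R2 at 1.2]
3. pair(cons(c, 0), k(0, cons(c, c)))  →  pair(cons(c, 0), cons(c, c))   [R2 at 2]

pair(cons(c, 0), cons(c, c))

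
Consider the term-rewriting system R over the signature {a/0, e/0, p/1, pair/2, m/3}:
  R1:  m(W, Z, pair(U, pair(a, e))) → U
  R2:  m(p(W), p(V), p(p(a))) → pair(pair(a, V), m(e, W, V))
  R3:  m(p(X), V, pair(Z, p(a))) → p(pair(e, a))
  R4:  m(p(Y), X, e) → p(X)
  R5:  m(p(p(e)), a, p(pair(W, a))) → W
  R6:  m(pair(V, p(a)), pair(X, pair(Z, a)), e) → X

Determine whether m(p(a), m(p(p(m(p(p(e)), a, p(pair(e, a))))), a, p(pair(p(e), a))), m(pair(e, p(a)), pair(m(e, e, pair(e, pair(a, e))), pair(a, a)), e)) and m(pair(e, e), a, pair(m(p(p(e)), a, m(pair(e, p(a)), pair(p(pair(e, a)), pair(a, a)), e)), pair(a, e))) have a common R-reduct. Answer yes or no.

Reduce t₁ = m(p(a), m(p(p(m(p(p(e)), a, p(pair(e, a))))), a, p(pair(p(e), a))), m(pair(e, p(a)), pair(m(e, e, pair(e, pair(a, e))), pair(a, a)), e)):
1. m(p(a), m(p(p(m(p(p(e)), a, p(pair(e, a))))), a, p(pair(p(e), a))), m(pair(e, p(a)), pair(m(e, e, pair(e, pair(a, e))), pair(a, a)), e))  →  m(p(a), m(p(p(e)), a, p(pair(p(e), a))), m(pair(e, p(a)), pair(m(e, e, pair(e, pair(a, e))), pair(a, a)), e))   [R5 at 2.1.1.1]
2. m(p(a), m(p(p(e)), a, p(pair(p(e), a))), m(pair(e, p(a)), pair(m(e, e, pair(e, pair(a, e))), pair(a, a)), e))  →  m(p(a), p(e), m(pair(e, p(a)), pair(m(e, e, pair(e, pair(a, e))), pair(a, a)), e))   [R5 at 2]
3. m(p(a), p(e), m(pair(e, p(a)), pair(m(e, e, pair(e, pair(a, e))), pair(a, a)), e))  →  m(p(a), p(e), m(e, e, pair(e, pair(a, e))))   [R6 at 3]
4. m(p(a), p(e), m(e, e, pair(e, pair(a, e))))  →  m(p(a), p(e), e)   [R1 at 3]
5. m(p(a), p(e), e)  →  p(p(e))   [R4 at ε]

Reduce t₂ = m(pair(e, e), a, pair(m(p(p(e)), a, m(pair(e, p(a)), pair(p(pair(e, a)), pair(a, a)), e)), pair(a, e))):
1. m(pair(e, e), a, pair(m(p(p(e)), a, m(pair(e, p(a)), pair(p(pair(e, a)), pair(a, a)), e)), pair(a, e)))  →  m(p(p(e)), a, m(pair(e, p(a)), pair(p(pair(e, a)), pair(a, a)), e))   [R1 at ε]
2. m(p(p(e)), a, m(pair(e, p(a)), pair(p(pair(e, a)), pair(a, a)), e))  →  m(p(p(e)), a, p(pair(e, a)))   [R6 at 3]
3. m(p(p(e)), a, p(pair(e, a)))  →  e   [R5 at ε]

no — NF(t₁) = p(p(e)), NF(t₂) = e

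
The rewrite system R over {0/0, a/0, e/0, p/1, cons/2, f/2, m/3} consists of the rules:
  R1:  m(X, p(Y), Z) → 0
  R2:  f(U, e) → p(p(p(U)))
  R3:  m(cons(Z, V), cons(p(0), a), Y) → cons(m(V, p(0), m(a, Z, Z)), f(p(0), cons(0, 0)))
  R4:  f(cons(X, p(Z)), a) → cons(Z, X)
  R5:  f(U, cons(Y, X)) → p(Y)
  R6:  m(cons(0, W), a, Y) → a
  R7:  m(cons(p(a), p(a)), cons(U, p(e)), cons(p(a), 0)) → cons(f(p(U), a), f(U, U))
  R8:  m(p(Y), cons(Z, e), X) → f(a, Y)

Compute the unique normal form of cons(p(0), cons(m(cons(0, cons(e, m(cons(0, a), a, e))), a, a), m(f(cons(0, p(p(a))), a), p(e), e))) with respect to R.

cons(p(0), cons(a, 0))

1. cons(p(0), cons(m(cons(0, cons(e, m(cons(0, a), a, e))), a, a), m(f(cons(0, p(p(a))), a), p(e), e)))  →  cons(p(0), cons(a, m(f(cons(0, p(p(a))), a), p(e), e)))   [R6 at 2.1]
2. cons(p(0), cons(a, m(f(cons(0, p(p(a))), a), p(e), e)))  →  cons(p(0), cons(a, 0))   [R1 at 2.2]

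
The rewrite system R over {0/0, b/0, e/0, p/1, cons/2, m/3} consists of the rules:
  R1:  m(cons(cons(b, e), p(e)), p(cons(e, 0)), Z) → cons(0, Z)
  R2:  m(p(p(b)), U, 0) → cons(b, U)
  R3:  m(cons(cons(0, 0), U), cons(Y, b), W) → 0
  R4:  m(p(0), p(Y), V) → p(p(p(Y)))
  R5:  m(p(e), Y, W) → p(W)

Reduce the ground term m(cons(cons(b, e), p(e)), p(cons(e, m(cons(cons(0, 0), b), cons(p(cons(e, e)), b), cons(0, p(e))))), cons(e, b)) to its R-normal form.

cons(0, cons(e, b))

1. m(cons(cons(b, e), p(e)), p(cons(e, m(cons(cons(0, 0), b), cons(p(cons(e, e)), b), cons(0, p(e))))), cons(e, b))  →  m(cons(cons(b, e), p(e)), p(cons(e, 0)), cons(e, b))   [R3 at 2.1.2]
2. m(cons(cons(b, e), p(e)), p(cons(e, 0)), cons(e, b))  →  cons(0, cons(e, b))   [R1 at ε]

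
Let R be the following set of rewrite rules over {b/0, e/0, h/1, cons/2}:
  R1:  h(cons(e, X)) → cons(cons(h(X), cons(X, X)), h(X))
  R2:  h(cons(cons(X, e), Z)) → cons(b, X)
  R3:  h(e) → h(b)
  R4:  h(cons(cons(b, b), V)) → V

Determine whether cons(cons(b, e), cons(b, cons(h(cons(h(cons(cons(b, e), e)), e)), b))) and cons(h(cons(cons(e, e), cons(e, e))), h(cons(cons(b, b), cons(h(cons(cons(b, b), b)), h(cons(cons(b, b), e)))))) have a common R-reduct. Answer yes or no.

no — NF(t₁) = cons(cons(b, e), cons(b, cons(e, b))), NF(t₂) = cons(cons(b, e), cons(b, e))

Reduce t₁ = cons(cons(b, e), cons(b, cons(h(cons(h(cons(cons(b, e), e)), e)), b))):
1. cons(cons(b, e), cons(b, cons(h(cons(h(cons(cons(b, e), e)), e)), b)))  →  cons(cons(b, e), cons(b, cons(h(cons(cons(b, b), e)), b)))   [R2 at 2.2.1.1.1]
2. cons(cons(b, e), cons(b, cons(h(cons(cons(b, b), e)), b)))  →  cons(cons(b, e), cons(b, cons(e, b)))   [R4 at 2.2.1]

Reduce t₂ = cons(h(cons(cons(e, e), cons(e, e))), h(cons(cons(b, b), cons(h(cons(cons(b, b), b)), h(cons(cons(b, b), e)))))):
1. cons(h(cons(cons(e, e), cons(e, e))), h(cons(cons(b, b), cons(h(cons(cons(b, b), b)), h(cons(cons(b, b), e))))))  →  cons(cons(b, e), h(cons(cons(b, b), cons(h(cons(cons(b, b), b)), h(cons(cons(b, b), e))))))   [R2 at 1]
2. cons(cons(b, e), h(cons(cons(b, b), cons(h(cons(cons(b, b), b)), h(cons(cons(b, b), e))))))  →  cons(cons(b, e), cons(h(cons(cons(b, b), b)), h(cons(cons(b, b), e))))   [R4 at 2]
3. cons(cons(b, e), cons(h(cons(cons(b, b), b)), h(cons(cons(b, b), e))))  →  cons(cons(b, e), cons(b, h(cons(cons(b, b), e))))   [R4 at 2.1]
4. cons(cons(b, e), cons(b, h(cons(cons(b, b), e))))  →  cons(cons(b, e), cons(b, e))   [R4 at 2.2]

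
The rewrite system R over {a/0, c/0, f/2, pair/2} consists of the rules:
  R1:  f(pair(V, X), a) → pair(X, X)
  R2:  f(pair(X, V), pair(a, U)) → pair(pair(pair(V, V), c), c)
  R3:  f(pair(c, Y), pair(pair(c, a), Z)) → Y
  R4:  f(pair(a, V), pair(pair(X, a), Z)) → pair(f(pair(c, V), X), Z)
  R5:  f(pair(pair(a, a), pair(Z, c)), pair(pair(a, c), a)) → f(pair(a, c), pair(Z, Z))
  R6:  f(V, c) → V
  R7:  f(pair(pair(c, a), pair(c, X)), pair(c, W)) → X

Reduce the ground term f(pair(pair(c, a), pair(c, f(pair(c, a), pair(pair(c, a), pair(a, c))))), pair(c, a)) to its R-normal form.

a

1. f(pair(pair(c, a), pair(c, f(pair(c, a), pair(pair(c, a), pair(a, c))))), pair(c, a))  →  f(pair(c, a), pair(pair(c, a), pair(a, c)))   [R7 at ε]
2. f(pair(c, a), pair(pair(c, a), pair(a, c)))  →  a   [R3 at ε]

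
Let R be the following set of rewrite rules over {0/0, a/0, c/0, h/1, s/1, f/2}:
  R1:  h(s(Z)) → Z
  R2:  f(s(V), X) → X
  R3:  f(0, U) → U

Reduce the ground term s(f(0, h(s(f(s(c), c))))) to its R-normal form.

1. s(f(0, h(s(f(s(c), c)))))  →  s(h(s(f(s(c), c))))   [R3 at 1]
2. s(h(s(f(s(c), c))))  →  s(f(s(c), c))   [R1 at 1]
3. s(f(s(c), c))  →  s(c)   [R2 at 1]

s(c)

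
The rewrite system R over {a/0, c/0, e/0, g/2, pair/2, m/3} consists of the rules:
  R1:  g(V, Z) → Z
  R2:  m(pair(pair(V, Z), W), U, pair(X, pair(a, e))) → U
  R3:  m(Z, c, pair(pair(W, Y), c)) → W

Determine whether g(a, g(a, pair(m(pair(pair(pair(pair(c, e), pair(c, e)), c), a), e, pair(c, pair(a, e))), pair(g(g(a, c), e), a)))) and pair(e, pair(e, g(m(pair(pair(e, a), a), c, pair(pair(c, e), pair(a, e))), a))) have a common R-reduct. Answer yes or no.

Reduce t₁ = g(a, g(a, pair(m(pair(pair(pair(pair(c, e), pair(c, e)), c), a), e, pair(c, pair(a, e))), pair(g(g(a, c), e), a)))):
1. g(a, g(a, pair(m(pair(pair(pair(pair(c, e), pair(c, e)), c), a), e, pair(c, pair(a, e))), pair(g(g(a, c), e), a))))  →  g(a, pair(m(pair(pair(pair(pair(c, e), pair(c, e)), c), a), e, pair(c, pair(a, e))), pair(g(g(a, c), e), a)))   [R1 at ε]
2. g(a, pair(m(pair(pair(pair(pair(c, e), pair(c, e)), c), a), e, pair(c, pair(a, e))), pair(g(g(a, c), e), a)))  →  pair(m(pair(pair(pair(pair(c, e), pair(c, e)), c), a), e, pair(c, pair(a, e))), pair(g(g(a, c), e), a))   [R1 at ε]
3. pair(m(pair(pair(pair(pair(c, e), pair(c, e)), c), a), e, pair(c, pair(a, e))), pair(g(g(a, c), e), a))  →  pair(e, pair(g(g(a, c), e), a))   [R2 at 1]
4. pair(e, pair(g(g(a, c), e), a))  →  pair(e, pair(e, a))   [R1 at 2.1]

Reduce t₂ = pair(e, pair(e, g(m(pair(pair(e, a), a), c, pair(pair(c, e), pair(a, e))), a))):
1. pair(e, pair(e, g(m(pair(pair(e, a), a), c, pair(pair(c, e), pair(a, e))), a)))  →  pair(e, pair(e, a))   [R1 at 2.2]

yes — NF(t₁) = pair(e, pair(e, a)), NF(t₂) = pair(e, pair(e, a))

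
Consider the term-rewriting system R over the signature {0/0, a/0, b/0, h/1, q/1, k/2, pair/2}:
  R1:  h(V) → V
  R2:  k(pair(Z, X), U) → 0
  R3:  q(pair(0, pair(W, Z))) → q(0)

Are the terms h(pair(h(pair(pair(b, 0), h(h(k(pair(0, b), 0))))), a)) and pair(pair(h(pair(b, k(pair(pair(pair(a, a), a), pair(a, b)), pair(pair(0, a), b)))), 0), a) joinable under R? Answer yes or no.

Reduce t₁ = h(pair(h(pair(pair(b, 0), h(h(k(pair(0, b), 0))))), a)):
1. h(pair(h(pair(pair(b, 0), h(h(k(pair(0, b), 0))))), a))  →  pair(h(pair(pair(b, 0), h(h(k(pair(0, b), 0))))), a)   [R1 at ε]
2. pair(h(pair(pair(b, 0), h(h(k(pair(0, b), 0))))), a)  →  pair(pair(pair(b, 0), h(h(k(pair(0, b), 0)))), a)   [R1 at 1]
3. pair(pair(pair(b, 0), h(h(k(pair(0, b), 0)))), a)  →  pair(pair(pair(b, 0), h(k(pair(0, b), 0))), a)   [R1 at 1.2]
4. pair(pair(pair(b, 0), h(k(pair(0, b), 0))), a)  →  pair(pair(pair(b, 0), k(pair(0, b), 0)), a)   [R1 at 1.2]
5. pair(pair(pair(b, 0), k(pair(0, b), 0)), a)  →  pair(pair(pair(b, 0), 0), a)   [R2 at 1.2]

Reduce t₂ = pair(pair(h(pair(b, k(pair(pair(pair(a, a), a), pair(a, b)), pair(pair(0, a), b)))), 0), a):
1. pair(pair(h(pair(b, k(pair(pair(pair(a, a), a), pair(a, b)), pair(pair(0, a), b)))), 0), a)  →  pair(pair(pair(b, k(pair(pair(pair(a, a), a), pair(a, b)), pair(pair(0, a), b))), 0), a)   [R1 at 1.1]
2. pair(pair(pair(b, k(pair(pair(pair(a, a), a), pair(a, b)), pair(pair(0, a), b))), 0), a)  →  pair(pair(pair(b, 0), 0), a)   [R2 at 1.1.2]

yes — NF(t₁) = pair(pair(pair(b, 0), 0), a), NF(t₂) = pair(pair(pair(b, 0), 0), a)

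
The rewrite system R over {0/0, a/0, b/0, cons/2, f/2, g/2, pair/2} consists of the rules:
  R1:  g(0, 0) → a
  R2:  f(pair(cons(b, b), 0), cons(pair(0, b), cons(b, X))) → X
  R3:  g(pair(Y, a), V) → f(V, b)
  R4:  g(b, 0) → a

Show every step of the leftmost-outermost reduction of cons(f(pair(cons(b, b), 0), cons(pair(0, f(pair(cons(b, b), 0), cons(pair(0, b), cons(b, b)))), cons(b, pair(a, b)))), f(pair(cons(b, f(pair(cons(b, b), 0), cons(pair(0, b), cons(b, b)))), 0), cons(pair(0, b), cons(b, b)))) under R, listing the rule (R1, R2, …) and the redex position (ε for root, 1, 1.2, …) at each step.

cons(pair(a, b), b)

1. cons(f(pair(cons(b, b), 0), cons(pair(0, f(pair(cons(b, b), 0), cons(pair(0, b), cons(b, b)))), cons(b, pair(a, b)))), f(pair(cons(b, f(pair(cons(b, b), 0), cons(pair(0, b), cons(b, b)))), 0), cons(pair(0, b), cons(b, b))))  →  cons(f(pair(cons(b, b), 0), cons(pair(0, b), cons(b, pair(a, b)))), f(pair(cons(b, f(pair(cons(b, b), 0), cons(pair(0, b), cons(b, b)))), 0), cons(pair(0, b), cons(b, b))))   [R2 at 1.2.1.2]
2. cons(f(pair(cons(b, b), 0), cons(pair(0, b), cons(b, pair(a, b)))), f(pair(cons(b, f(pair(cons(b, b), 0), cons(pair(0, b), cons(b, b)))), 0), cons(pair(0, b), cons(b, b))))  →  cons(pair(a, b), f(pair(cons(b, f(pair(cons(b, b), 0), cons(pair(0, b), cons(b, b)))), 0), cons(pair(0, b), cons(b, b))))   [R2 at 1]
3. cons(pair(a, b), f(pair(cons(b, f(pair(cons(b, b), 0), cons(pair(0, b), cons(b, b)))), 0), cons(pair(0, b), cons(b, b))))  →  cons(pair(a, b), f(pair(cons(b, b), 0), cons(pair(0, b), cons(b, b))))   [R2 at 2.1.1.2]
4. cons(pair(a, b), f(pair(cons(b, b), 0), cons(pair(0, b), cons(b, b))))  →  cons(pair(a, b), b)   [R2 at 2]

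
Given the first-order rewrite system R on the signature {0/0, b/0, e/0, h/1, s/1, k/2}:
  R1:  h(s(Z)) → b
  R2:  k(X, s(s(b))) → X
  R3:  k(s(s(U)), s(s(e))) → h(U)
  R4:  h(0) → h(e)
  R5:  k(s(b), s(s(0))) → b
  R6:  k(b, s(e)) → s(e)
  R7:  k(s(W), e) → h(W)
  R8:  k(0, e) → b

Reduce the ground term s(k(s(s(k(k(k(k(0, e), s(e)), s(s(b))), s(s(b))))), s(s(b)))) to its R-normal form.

1. s(k(s(s(k(k(k(k(0, e), s(e)), s(s(b))), s(s(b))))), s(s(b))))  →  s(s(s(k(k(k(k(0, e), s(e)), s(s(b))), s(s(b))))))   [R2 at 1]
2. s(s(s(k(k(k(k(0, e), s(e)), s(s(b))), s(s(b))))))  →  s(s(s(k(k(k(0, e), s(e)), s(s(b))))))   [R2 at 1.1.1]
3. s(s(s(k(k(k(0, e), s(e)), s(s(b))))))  →  s(s(s(k(k(0, e), s(e)))))   [R2 at 1.1.1]
4. s(s(s(k(k(0, e), s(e)))))  →  s(s(s(k(b, s(e)))))   [R8 at 1.1.1.1]
5. s(s(s(k(b, s(e)))))  →  s(s(s(s(e))))   [R6 at 1.1.1]

s(s(s(s(e))))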